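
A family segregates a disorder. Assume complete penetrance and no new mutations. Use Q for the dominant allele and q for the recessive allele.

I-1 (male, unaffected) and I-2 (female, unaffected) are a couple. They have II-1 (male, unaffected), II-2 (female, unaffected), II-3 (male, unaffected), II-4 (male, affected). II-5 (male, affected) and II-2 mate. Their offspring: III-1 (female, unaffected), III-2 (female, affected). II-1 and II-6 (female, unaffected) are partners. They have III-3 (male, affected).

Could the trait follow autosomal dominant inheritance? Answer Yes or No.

No

Under autosomal dominant, II-4 (affected, male) cannot arise from I-1 (unaffected) × I-2 (unaffected).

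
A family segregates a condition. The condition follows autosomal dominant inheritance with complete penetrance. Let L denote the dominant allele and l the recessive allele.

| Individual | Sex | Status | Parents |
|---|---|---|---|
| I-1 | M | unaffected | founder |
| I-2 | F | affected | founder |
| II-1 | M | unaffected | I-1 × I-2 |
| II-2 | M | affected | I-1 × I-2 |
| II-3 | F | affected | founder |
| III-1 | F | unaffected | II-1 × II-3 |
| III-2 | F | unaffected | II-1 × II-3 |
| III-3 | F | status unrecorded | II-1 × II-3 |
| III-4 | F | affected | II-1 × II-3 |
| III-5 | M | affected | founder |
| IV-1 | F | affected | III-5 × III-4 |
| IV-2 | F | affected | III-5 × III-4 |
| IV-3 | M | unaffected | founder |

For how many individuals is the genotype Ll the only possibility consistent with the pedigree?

Obligate heterozygotes: I-2 is affected so carries L and passed l to II-1 (ll), so I-2 is Ll; II-2 is affected so carries L and received l from I-1 (ll), so II-2 is Ll; II-3 is affected so carries L and passed l to III-1 (ll), so II-3 is Ll; III-4 is affected so carries L and received l from II-1 (ll), so III-4 is Ll.
Every other individual is either homozygous by phenotype or has at least one consistent homozygous assignment, so the count is 4.

4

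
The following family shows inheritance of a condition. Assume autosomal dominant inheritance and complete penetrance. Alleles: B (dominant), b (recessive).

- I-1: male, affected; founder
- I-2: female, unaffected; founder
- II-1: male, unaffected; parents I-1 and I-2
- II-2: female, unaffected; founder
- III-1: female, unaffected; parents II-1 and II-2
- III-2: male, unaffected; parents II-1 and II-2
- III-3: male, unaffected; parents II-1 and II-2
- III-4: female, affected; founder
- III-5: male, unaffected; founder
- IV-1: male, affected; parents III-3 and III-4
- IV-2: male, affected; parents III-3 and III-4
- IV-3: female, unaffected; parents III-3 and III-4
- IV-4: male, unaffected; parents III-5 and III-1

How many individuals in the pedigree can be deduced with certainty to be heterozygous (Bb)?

Obligate heterozygotes: I-1 is affected so carries B and passed b to II-1 (bb), so I-1 is Bb; III-4 is affected so carries B and passed b to IV-3 (bb), so III-4 is Bb; IV-1 is affected so carries B and received b from III-3 (bb), so IV-1 is Bb; IV-2 is affected so carries B and received b from III-3 (bb), so IV-2 is Bb.
Every other individual is either homozygous by phenotype or has at least one consistent homozygous assignment, so the count is 4.

4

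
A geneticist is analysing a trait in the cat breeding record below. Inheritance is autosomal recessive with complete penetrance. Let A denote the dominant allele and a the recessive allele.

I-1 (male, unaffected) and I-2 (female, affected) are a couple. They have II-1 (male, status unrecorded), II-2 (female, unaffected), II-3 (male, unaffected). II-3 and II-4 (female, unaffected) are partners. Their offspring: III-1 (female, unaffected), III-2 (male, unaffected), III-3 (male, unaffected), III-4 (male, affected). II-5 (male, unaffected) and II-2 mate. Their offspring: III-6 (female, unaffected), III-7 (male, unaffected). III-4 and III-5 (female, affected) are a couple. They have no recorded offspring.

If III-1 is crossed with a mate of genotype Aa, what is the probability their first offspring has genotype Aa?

1/2

II-3 is unaffected so carries A and received a from I-2 (aa), so II-3 is Aa.
II-4 is unaffected so carries A and passed a to III-4 (aa), so II-4 is Aa.
III-1 is an unaffected offspring of II-3 (Aa) × II-4 (Aa), whose cross gives 1/4 AA : 1/2 Aa : 1/4 aa; conditioning on being unaffected, III-1 is AA with probability 1/3, Aa with probability 2/3.
Summing over parental genotype combinations, P(offspring has genotype Aa) = 1/3·1/2 + 2/3·1/2 = 1/2.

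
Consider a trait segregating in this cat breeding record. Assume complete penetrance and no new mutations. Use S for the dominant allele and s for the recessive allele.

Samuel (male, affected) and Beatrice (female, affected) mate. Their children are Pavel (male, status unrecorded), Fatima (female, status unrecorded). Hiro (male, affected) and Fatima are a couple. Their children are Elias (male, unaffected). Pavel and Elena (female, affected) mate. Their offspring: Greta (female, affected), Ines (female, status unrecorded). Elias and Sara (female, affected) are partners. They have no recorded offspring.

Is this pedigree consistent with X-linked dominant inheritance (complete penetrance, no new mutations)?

A consistent assignment under X-linked dominant exists: Samuel X^S Y, Beatrice X^S X^s, Pavel X^S Y, Fatima X^S X^s, Hiro X^S Y, Elena X^S X^S, Elias X^s Y, Sara X^S X^S, Greta X^S X^S, Ines X^S X^S.
In this assignment every recorded phenotype matches its genotype and every non-founder's genotype is obtainable from its parents' genotypes, so the pedigree is consistent.

Yes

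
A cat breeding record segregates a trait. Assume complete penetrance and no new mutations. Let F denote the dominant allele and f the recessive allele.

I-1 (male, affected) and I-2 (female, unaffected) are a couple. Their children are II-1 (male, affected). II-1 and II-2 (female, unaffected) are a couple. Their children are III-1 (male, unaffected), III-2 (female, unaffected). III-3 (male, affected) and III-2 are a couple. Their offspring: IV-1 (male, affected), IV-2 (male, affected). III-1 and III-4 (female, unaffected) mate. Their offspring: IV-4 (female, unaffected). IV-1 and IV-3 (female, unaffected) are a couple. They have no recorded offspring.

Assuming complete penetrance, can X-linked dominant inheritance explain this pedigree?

Under X-linked dominant, II-1 (affected, male) cannot arise from I-1 (affected) × I-2 (unaffected).

No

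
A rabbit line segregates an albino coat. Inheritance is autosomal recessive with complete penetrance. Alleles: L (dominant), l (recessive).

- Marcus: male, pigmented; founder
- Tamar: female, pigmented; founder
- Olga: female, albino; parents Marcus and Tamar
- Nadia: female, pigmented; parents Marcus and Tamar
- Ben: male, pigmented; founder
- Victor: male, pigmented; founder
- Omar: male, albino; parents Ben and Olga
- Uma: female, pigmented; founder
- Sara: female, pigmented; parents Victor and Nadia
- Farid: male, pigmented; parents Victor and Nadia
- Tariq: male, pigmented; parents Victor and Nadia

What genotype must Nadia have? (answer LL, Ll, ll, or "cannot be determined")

Nadia's phenotype allows LL or Ll, and no parent or child forces a single allele at both positions; consistent genotype assignments exist with Nadia as LL or Ll.

cannot be determined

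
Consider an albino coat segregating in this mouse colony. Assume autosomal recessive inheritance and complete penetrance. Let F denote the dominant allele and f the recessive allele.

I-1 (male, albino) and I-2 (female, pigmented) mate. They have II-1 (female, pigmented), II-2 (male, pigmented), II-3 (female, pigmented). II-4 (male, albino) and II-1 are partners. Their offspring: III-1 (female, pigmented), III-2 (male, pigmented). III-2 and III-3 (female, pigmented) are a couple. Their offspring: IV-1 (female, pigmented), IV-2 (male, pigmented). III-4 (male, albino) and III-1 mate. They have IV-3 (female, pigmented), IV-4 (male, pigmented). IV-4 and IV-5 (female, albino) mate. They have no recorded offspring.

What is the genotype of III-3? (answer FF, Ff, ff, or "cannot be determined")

III-3's phenotype allows FF or Ff, and no parent or child forces a single allele at both positions; consistent genotype assignments exist with III-3 as FF or Ff.

cannot be determined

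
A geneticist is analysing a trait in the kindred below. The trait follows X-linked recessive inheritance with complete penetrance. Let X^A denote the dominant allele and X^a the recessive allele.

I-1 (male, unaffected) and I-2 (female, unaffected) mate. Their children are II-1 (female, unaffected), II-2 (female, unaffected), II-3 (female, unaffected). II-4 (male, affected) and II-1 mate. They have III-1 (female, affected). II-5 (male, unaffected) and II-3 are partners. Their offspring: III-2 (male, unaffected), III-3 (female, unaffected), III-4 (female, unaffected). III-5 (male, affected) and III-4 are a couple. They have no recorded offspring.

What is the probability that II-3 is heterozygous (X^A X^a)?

I-1 is unaffected, so I-1 is X^A Y.
I-2 is unaffected so carries A and passed a to II-1 (X^A X^a, whose A came from I-1), so I-2 is X^A X^a.
Their cross gives offspring ratios 1/2 X^A X^A : 1/2 X^A X^a. Conditioning on II-3 being unaffected, P(X^A X^a) = 1/2 / 1 = 1/2 before taking II-3's own offspring into account.
II-5 is unaffected, so II-5 is X^A Y.
Now use II-3's offspring. Probability of each recorded status — unaffected son III-2: 1/2 if II-3 is X^A X^a, 1 if X^A X^A. (III-3, III-4: equally likely either way, so uninformative.)
Bayes: P(X^A X^a) = 1/2·1/2 / (1/2·1/2 + 1/2·1) = 1/3.

1/3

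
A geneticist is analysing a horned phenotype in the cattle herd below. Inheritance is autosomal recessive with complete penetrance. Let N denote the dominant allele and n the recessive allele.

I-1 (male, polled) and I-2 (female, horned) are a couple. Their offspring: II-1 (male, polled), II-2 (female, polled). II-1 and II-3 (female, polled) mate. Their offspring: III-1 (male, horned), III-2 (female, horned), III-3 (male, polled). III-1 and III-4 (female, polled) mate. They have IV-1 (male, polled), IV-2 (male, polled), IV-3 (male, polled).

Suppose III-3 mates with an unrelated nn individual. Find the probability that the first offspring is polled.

II-1 is polled so carries N and received n from I-2 (nn), so II-1 is Nn.
II-3 is polled so carries N and passed n to III-1 (nn), so II-3 is Nn.
III-3 is a polled offspring of II-1 (Nn) × II-3 (Nn), whose cross gives 1/4 NN : 1/2 Nn : 1/4 nn; conditioning on being polled, III-3 is NN with probability 1/3, Nn with probability 2/3.
Summing over parental genotype combinations, P(offspring is polled) = 1/3·1 + 2/3·1/2 = 2/3.

2/3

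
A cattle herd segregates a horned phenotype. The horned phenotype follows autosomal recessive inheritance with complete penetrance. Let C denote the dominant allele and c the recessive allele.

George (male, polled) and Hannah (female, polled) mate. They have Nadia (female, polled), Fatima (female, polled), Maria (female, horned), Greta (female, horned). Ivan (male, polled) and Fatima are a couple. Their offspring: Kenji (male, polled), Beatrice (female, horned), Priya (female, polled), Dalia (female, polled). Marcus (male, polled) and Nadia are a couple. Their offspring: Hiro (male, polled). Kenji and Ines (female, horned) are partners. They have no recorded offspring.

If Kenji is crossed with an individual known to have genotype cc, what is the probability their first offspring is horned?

Ivan is polled so carries C and passed c to Beatrice (cc), so Ivan is Cc.
Fatima is polled so carries C and passed c to Beatrice (cc), so Fatima is Cc.
Kenji is a polled offspring of Ivan (Cc) × Fatima (Cc), whose cross gives 1/4 CC : 1/2 Cc : 1/4 cc; conditioning on being polled, Kenji is CC with probability 1/3, Cc with probability 2/3.
Summing over parental genotype combinations, P(offspring is horned) = 2/3·1/2 = 1/3.

1/3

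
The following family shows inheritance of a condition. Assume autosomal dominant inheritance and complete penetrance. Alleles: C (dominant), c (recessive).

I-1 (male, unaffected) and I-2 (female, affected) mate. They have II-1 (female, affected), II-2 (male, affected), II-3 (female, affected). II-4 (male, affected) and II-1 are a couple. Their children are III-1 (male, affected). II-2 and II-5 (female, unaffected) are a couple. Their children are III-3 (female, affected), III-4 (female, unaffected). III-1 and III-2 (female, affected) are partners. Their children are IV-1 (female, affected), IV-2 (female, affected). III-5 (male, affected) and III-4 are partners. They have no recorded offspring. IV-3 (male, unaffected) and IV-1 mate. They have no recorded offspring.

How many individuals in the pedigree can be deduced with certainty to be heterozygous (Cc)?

Obligate heterozygotes: II-1 is affected so carries C and received c from I-1 (cc), so II-1 is Cc; II-2 is affected so carries C and received c from I-1 (cc), so II-2 is Cc; II-3 is affected so carries C and received c from I-1 (cc), so II-3 is Cc; III-3 is affected so carries C and received c from II-5 (cc), so III-3 is Cc.
Every other individual is either homozygous by phenotype or has at least one consistent homozygous assignment, so the count is 4.

4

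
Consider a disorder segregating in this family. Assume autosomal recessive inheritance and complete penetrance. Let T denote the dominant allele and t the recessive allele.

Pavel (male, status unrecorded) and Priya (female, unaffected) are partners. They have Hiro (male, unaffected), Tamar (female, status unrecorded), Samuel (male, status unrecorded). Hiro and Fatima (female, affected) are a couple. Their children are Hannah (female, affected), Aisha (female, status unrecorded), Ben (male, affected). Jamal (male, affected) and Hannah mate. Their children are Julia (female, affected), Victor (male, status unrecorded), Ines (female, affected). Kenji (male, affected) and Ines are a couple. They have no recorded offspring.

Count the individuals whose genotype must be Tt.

Obligate heterozygotes: Hiro is unaffected so carries T and passed t to Hannah (tt), so Hiro is Tt.
Every other individual is either homozygous by phenotype or has at least one consistent homozygous assignment, so the count is 1.

1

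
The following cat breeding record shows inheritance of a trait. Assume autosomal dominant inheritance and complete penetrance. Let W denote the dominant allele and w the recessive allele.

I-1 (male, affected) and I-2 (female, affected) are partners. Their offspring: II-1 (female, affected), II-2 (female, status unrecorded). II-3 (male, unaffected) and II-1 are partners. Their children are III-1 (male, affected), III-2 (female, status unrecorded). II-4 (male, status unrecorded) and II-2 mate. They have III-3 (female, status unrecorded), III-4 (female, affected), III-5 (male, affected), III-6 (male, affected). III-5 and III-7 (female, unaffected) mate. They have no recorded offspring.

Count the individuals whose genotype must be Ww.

1

Obligate heterozygotes: III-1 is affected so carries W and received w from II-3 (ww), so III-1 is Ww.
Every other individual is either homozygous by phenotype or has at least one consistent homozygous assignment, so the count is 1.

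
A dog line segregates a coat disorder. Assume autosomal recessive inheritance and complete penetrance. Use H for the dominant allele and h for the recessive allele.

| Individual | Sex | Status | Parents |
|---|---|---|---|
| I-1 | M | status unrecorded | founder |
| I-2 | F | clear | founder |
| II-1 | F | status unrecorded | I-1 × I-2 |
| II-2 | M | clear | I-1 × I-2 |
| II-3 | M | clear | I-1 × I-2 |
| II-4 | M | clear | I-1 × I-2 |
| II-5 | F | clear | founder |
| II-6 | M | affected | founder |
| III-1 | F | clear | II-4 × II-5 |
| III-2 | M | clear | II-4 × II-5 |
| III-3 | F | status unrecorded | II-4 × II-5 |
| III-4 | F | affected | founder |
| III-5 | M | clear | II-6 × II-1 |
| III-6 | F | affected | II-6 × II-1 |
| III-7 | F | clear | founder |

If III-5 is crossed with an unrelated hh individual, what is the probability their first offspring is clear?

III-5 is clear so carries H and received h from II-6 (hh), so III-5 is Hh.
The cross gives 1/2 Hh : 1/2 hh, so P(offspring is clear) = 1/2.

1/2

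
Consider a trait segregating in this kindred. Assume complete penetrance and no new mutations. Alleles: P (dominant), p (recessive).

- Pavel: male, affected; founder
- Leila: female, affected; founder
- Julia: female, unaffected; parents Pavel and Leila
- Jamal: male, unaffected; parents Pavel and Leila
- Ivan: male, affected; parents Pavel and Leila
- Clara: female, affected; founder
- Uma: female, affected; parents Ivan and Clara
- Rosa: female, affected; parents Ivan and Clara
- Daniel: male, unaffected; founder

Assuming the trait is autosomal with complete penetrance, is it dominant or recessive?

dominant

Pavel and Leila are both affected yet have an unaffected child Julia. Under a recessive model two affected parents are homozygous and every child would be affected, so the trait cannot be recessive.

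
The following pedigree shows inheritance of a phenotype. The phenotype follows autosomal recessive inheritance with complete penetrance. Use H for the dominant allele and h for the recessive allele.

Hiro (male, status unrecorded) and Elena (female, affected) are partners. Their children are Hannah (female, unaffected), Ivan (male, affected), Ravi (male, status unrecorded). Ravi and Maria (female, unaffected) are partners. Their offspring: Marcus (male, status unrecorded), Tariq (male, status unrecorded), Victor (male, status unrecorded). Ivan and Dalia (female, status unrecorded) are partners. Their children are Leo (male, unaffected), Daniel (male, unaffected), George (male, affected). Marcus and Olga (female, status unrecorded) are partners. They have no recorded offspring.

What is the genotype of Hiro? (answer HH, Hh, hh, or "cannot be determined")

Hh

From phenotype alone, Hiro is HH or Hh or hh.
Hiro passed H to Hannah (Hh, whose h came from Elena) and passed h to Ivan (hh), so Hiro is Hh.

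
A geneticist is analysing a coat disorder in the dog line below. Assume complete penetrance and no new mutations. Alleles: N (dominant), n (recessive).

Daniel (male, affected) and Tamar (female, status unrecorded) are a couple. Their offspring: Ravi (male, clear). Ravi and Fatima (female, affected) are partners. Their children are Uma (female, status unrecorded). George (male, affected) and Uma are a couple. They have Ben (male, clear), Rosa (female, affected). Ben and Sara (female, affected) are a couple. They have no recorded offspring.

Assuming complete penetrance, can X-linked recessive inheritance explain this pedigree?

Yes

A consistent assignment under X-linked recessive exists: Daniel X^n Y, Tamar X^N X^N, Ravi X^N Y, Fatima X^n X^n, Uma X^N X^n, George X^n Y, Ben X^N Y, Rosa X^n X^n, Sara X^n X^n.
In this assignment every recorded phenotype matches its genotype and every non-founder's genotype is obtainable from its parents' genotypes, so the pedigree is consistent.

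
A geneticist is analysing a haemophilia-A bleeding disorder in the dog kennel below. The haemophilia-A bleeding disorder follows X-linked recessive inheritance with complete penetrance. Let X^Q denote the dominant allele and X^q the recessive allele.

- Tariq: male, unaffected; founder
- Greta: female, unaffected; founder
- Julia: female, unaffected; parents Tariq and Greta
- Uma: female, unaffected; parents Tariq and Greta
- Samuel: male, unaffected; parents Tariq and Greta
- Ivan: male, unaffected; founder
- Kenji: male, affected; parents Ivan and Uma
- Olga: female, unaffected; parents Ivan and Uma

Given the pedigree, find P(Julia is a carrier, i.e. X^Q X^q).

1/2

Tariq is unaffected, so Tariq is X^Q Y.
Greta is unaffected so carries Q and passed q to Uma (X^Q X^q, whose Q came from Tariq), so Greta is X^Q X^q.
Their cross gives offspring ratios 1/2 X^Q X^Q : 1/2 X^Q X^q. Conditioning on Julia being unaffected, P(X^Q X^q) = 1/2 / 1 = 1/2.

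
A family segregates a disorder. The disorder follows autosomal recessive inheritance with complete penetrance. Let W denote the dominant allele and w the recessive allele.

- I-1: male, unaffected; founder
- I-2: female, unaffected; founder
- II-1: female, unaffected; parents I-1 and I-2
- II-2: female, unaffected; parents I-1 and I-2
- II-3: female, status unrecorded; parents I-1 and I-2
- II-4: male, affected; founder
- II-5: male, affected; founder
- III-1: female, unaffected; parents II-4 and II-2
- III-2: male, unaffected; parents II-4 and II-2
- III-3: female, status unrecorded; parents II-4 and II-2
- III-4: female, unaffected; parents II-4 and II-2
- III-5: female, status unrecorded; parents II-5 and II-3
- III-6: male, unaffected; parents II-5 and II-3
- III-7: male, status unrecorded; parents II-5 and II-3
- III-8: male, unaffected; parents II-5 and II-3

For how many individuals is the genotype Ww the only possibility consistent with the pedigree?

5

Obligate heterozygotes: III-1 is unaffected so carries W and received w from II-4 (ww), so III-1 is Ww; III-2 is unaffected so carries W and received w from II-4 (ww), so III-2 is Ww; III-4 is unaffected so carries W and received w from II-4 (ww), so III-4 is Ww; III-6 is unaffected so carries W and received w from II-5 (ww), so III-6 is Ww; III-8 is unaffected so carries W and received w from II-5 (ww), so III-8 is Ww.
Every other individual is either homozygous by phenotype or has at least one consistent homozygous assignment, so the count is 5.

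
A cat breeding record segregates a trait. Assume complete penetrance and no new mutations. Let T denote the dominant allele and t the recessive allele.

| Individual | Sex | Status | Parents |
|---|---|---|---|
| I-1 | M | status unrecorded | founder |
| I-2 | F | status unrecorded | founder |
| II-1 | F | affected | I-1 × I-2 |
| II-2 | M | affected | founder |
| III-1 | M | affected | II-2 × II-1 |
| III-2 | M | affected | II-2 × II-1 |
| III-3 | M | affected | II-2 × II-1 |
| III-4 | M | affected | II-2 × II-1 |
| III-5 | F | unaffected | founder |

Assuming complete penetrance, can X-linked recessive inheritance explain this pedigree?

Yes

A consistent assignment under X-linked recessive exists: I-1 X^t Y, I-2 X^T X^t, II-1 X^t X^t, II-2 X^t Y, III-1 X^t Y, III-2 X^t Y, III-3 X^t Y, III-4 X^t Y, III-5 X^T X^T.
In this assignment every recorded phenotype matches its genotype and every non-founder's genotype is obtainable from its parents' genotypes, so the pedigree is consistent.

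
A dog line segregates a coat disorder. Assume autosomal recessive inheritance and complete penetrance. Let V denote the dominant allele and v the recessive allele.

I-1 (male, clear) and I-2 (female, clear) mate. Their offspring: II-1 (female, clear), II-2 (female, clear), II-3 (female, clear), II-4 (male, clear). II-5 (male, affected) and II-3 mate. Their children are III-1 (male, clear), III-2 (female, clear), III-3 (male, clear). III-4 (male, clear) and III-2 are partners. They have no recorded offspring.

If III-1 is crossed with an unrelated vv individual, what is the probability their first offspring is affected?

1/2

III-1 is clear so carries V and received v from II-5 (vv), so III-1 is Vv.
The cross gives 1/2 Vv : 1/2 vv, so P(offspring is affected) = 1/2.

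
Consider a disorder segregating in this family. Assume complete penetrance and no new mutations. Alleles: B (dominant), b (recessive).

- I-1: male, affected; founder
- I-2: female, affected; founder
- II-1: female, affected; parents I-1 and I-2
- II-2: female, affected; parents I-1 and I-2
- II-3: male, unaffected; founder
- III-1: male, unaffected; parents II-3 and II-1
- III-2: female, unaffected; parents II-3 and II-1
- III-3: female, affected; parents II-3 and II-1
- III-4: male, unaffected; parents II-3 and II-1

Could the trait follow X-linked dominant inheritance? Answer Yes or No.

Yes

A consistent assignment under X-linked dominant exists: I-1 X^B Y, I-2 X^B X^b, II-1 X^B X^b, II-2 X^B X^B, II-3 X^b Y, III-1 X^b Y, III-2 X^b X^b, III-3 X^B X^b, III-4 X^b Y.
In this assignment every recorded phenotype matches its genotype and every non-founder's genotype is obtainable from its parents' genotypes, so the pedigree is consistent.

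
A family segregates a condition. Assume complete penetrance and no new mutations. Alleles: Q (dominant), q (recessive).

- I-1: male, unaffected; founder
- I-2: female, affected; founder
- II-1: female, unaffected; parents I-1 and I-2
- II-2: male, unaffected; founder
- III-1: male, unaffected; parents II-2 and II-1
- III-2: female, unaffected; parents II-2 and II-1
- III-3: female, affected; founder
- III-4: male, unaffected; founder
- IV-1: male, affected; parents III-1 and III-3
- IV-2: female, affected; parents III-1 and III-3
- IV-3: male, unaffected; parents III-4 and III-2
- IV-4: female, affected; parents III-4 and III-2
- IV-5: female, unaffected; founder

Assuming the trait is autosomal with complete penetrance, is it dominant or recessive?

III-4 and III-2 are both unaffected yet have an affected child IV-4. Under dominance, an affected child requires at least one affected parent, so the trait cannot be dominant.

recessive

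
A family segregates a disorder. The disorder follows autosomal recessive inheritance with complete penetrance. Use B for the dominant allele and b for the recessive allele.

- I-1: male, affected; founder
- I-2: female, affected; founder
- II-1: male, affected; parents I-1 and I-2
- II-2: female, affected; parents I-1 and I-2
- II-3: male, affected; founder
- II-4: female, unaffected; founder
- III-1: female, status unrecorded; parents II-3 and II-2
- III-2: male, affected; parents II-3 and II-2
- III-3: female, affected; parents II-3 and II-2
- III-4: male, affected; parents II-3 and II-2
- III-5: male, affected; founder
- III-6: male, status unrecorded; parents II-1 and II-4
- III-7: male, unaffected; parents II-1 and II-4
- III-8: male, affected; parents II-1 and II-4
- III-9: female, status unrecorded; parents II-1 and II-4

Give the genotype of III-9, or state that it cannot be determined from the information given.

cannot be determined

III-9's phenotype is unrecorded, and no parent or child forces a single allele at both positions; consistent genotype assignments exist with III-9 as Bb or bb.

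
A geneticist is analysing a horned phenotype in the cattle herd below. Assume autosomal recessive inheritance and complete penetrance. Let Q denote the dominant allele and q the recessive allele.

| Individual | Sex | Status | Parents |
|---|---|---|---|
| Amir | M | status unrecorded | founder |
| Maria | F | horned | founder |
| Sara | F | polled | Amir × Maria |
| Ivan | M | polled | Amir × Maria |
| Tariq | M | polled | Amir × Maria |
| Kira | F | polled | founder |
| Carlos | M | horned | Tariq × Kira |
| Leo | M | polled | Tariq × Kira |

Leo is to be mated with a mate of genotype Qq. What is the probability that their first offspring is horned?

Tariq is polled so carries Q and received q from Maria (qq), so Tariq is Qq.
Kira is polled so carries Q and passed q to Carlos (qq), so Kira is Qq.
Leo is a polled offspring of Tariq (Qq) × Kira (Qq), whose cross gives 1/4 QQ : 1/2 Qq : 1/4 qq; conditioning on being polled, Leo is QQ with probability 1/3, Qq with probability 2/3.
Summing over parental genotype combinations, P(offspring is horned) = 2/3·1/4 = 1/6.

1/6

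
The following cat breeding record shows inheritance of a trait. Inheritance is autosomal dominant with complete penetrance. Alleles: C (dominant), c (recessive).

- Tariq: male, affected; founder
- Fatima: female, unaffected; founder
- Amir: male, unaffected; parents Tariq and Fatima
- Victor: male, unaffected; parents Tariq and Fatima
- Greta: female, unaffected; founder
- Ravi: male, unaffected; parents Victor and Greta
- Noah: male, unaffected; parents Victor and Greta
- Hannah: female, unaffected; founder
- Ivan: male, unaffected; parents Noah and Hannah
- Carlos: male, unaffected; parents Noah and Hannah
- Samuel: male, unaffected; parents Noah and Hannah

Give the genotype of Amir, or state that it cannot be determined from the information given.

cc

Amir is unaffected, so Amir is cc.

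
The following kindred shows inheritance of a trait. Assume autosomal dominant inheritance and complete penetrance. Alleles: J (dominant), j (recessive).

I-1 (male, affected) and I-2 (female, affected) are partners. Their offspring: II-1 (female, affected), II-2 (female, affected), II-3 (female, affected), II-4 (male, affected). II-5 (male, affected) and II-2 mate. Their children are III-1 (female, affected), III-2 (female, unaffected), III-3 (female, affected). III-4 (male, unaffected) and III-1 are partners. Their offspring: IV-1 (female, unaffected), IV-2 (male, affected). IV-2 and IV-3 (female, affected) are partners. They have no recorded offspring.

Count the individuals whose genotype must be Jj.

4

Obligate heterozygotes: II-2 is affected so carries J and passed j to III-2 (jj), so II-2 is Jj; II-5 is affected so carries J and passed j to III-2 (jj), so II-5 is Jj; III-1 is affected so carries J and passed j to IV-1 (jj), so III-1 is Jj; IV-2 is affected so carries J and received j from III-4 (jj), so IV-2 is Jj.
Every other individual is either homozygous by phenotype or has at least one consistent homozygous assignment, so the count is 4.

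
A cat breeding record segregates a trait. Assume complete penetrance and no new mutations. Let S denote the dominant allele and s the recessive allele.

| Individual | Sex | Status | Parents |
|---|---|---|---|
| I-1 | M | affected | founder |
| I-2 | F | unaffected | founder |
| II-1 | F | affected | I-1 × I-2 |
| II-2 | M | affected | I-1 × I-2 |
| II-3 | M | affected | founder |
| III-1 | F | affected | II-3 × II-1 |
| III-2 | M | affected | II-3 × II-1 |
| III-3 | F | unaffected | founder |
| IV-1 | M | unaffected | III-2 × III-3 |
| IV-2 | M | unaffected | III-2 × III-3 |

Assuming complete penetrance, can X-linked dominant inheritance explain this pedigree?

Under X-linked dominant, II-2 (affected, male) cannot arise from I-1 (affected) × I-2 (unaffected).

No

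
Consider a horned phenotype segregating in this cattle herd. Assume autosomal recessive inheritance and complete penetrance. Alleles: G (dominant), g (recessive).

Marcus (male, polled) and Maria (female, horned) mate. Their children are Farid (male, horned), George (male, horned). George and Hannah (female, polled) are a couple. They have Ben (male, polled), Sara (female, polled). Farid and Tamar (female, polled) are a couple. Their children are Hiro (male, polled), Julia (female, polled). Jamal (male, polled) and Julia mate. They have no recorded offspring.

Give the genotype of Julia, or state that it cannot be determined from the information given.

Gg

From phenotype alone, Julia is GG or Gg.
Julia is polled so carries G and received g from Farid (gg), so Julia is Gg.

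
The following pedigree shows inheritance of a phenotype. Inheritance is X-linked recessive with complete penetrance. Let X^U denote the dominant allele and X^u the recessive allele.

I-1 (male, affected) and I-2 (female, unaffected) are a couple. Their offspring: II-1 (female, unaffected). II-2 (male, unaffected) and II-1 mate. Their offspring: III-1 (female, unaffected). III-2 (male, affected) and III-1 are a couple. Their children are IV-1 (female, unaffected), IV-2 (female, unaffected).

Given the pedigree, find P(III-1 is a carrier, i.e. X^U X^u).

II-2 is unaffected, so II-2 is X^U Y.
II-1 is unaffected so carries U and received u from I-1 (X^u Y), so II-1 is X^U X^u.
Their cross gives offspring ratios 1/2 X^U X^U : 1/2 X^U X^u. Conditioning on III-1 being unaffected, P(X^U X^u) = 1/2 / 1 = 1/2 before taking III-1's own offspring into account.
III-2 is affected, so III-2 is X^u Y.
Now use III-1's offspring. Probability of each recorded status — unaffected daughter IV-1: 1/2 if III-1 is X^U X^u, 1 if X^U X^U; unaffected daughter IV-2: 1/2 if III-1 is X^U X^u, 1 if X^U X^U.
Bayes: P(X^U X^u) = 1/2·1/4 / (1/2·1/4 + 1/2·1) = 1/5.

1/5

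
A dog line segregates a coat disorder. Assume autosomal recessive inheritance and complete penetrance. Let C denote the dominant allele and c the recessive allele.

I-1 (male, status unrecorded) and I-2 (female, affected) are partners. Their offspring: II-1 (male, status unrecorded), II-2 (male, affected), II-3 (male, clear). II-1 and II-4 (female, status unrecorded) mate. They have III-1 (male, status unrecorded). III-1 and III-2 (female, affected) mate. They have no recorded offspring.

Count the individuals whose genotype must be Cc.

Obligate heterozygotes: I-1 passed C to II-3 (Cc, whose c came from I-2) and passed c to II-2 (cc), so I-1 is Cc; II-3 is clear so carries C and received c from I-2 (cc), so II-3 is Cc.
Every other individual is either homozygous by phenotype or has at least one consistent homozygous assignment, so the count is 2.

2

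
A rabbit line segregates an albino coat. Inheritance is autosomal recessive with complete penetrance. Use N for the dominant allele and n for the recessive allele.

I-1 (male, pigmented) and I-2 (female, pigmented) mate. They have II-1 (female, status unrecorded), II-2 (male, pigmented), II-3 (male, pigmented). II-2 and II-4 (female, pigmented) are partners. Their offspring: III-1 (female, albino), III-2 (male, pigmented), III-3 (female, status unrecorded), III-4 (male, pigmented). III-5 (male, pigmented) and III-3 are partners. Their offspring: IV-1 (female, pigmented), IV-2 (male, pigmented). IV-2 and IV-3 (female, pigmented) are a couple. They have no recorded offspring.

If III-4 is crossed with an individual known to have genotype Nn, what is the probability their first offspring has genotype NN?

1/3

II-2 is pigmented so carries N and passed n to III-1 (nn), so II-2 is Nn.
II-4 is pigmented so carries N and passed n to III-1 (nn), so II-4 is Nn.
III-4 is a pigmented offspring of II-2 (Nn) × II-4 (Nn), whose cross gives 1/4 NN : 1/2 Nn : 1/4 nn; conditioning on being pigmented, III-4 is NN with probability 1/3, Nn with probability 2/3.
Summing over parental genotype combinations, P(offspring has genotype NN) = 1/3·1/2 + 2/3·1/4 = 1/3.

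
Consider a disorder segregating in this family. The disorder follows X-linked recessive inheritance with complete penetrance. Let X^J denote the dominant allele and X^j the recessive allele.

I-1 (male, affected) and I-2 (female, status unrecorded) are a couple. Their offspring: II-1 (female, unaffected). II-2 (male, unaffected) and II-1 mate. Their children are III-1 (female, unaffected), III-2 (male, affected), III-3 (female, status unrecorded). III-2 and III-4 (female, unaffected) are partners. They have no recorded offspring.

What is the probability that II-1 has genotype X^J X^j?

II-1 is unaffected so carries J and received j from I-1 (X^j Y), so II-1 is X^J X^j, giving P(X^J X^j) = 1.

1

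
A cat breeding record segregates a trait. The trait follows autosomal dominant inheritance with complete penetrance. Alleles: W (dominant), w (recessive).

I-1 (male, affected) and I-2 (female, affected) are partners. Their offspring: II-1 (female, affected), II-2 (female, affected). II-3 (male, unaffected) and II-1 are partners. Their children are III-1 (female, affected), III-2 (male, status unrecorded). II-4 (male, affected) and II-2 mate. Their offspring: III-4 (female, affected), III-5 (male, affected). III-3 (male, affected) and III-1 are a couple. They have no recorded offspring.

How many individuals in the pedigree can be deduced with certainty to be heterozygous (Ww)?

1

Obligate heterozygotes: III-1 is affected so carries W and received w from II-3 (ww), so III-1 is Ww.
Every other individual is either homozygous by phenotype or has at least one consistent homozygous assignment, so the count is 1.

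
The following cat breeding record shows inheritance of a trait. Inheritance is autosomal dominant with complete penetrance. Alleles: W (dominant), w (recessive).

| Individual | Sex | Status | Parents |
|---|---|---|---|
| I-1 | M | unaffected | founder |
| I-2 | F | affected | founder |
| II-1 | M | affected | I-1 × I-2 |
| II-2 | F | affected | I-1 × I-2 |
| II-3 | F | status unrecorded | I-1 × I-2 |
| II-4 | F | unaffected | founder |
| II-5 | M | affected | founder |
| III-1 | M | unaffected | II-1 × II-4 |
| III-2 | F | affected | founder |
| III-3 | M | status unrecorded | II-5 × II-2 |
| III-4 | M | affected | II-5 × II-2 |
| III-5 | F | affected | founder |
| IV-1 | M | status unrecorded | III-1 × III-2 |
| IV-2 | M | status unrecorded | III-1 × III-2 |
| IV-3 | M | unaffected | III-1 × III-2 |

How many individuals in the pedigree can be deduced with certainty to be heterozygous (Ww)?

Obligate heterozygotes: II-1 is affected so carries W and received w from I-1 (ww), so II-1 is Ww; II-2 is affected so carries W and received w from I-1 (ww), so II-2 is Ww; III-2 is affected so carries W and passed w to IV-3 (ww), so III-2 is Ww.
Every other individual is either homozygous by phenotype or has at least one consistent homozygous assignment, so the count is 3.

3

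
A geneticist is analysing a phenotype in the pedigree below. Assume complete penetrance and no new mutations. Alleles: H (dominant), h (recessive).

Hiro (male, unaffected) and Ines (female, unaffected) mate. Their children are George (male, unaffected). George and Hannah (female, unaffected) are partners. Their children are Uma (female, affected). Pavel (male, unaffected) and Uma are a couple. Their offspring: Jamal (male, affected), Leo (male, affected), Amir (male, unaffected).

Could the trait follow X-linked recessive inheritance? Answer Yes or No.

No

Under X-linked recessive, Uma (affected, female) cannot arise from George (unaffected) × Hannah (unaffected).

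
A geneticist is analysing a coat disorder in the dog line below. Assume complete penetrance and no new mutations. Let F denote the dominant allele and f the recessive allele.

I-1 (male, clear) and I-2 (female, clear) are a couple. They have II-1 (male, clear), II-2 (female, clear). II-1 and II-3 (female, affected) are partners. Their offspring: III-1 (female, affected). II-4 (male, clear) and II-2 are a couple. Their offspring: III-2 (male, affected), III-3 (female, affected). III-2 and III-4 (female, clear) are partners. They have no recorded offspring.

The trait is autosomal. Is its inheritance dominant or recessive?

recessive

II-4 and II-2 are both clear yet have an affected child III-2. Under dominance, an affected child requires at least one affected parent, so the trait cannot be dominant.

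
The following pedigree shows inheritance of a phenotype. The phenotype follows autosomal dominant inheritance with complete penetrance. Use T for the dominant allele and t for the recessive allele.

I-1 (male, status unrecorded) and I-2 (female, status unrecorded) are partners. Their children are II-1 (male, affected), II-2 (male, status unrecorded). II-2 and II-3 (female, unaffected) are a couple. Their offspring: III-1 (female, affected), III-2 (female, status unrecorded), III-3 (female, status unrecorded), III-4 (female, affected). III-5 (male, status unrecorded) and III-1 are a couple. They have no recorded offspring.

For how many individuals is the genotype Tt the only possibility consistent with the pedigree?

2

Obligate heterozygotes: III-1 is affected so carries T and received t from II-3 (tt), so III-1 is Tt; III-4 is affected so carries T and received t from II-3 (tt), so III-4 is Tt.
Every other individual is either homozygous by phenotype or has at least one consistent homozygous assignment, so the count is 2.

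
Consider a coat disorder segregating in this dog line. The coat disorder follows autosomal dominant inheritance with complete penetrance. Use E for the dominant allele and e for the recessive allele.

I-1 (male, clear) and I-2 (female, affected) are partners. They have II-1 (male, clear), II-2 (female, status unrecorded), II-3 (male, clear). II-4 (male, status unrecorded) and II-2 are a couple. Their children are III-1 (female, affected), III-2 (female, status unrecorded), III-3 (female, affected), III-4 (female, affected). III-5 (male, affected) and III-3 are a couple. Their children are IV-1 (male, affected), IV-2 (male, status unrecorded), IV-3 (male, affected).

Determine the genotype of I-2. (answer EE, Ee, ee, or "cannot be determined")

From phenotype alone, I-2 is EE or Ee.
I-2 is affected so carries E and passed e to II-1 (ee), so I-2 is Ee.

Ee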